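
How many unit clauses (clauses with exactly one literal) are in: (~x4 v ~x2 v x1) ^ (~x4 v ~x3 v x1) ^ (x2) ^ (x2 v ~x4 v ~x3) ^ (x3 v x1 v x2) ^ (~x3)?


A unit clause contains exactly one literal.
Unit clauses found: (x2), (~x3).
Count = 2.

2


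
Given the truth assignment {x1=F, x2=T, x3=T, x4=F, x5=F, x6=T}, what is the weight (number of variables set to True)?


The weight is the number of variables assigned True.
True variables: x2, x3, x6.
Weight = 3.

3


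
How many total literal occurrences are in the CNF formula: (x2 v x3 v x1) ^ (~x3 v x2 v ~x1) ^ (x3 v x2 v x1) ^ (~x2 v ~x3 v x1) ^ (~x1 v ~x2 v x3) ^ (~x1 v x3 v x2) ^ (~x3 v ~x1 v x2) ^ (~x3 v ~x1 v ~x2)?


Clause lengths: 3, 3, 3, 3, 3, 3, 3, 3.
Sum = 3 + 3 + 3 + 3 + 3 + 3 + 3 + 3 = 24.

24


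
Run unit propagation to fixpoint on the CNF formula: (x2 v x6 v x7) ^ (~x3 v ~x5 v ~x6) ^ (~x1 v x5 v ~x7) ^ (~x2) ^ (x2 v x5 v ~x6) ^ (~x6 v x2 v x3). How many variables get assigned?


Unit propagation repeatedly assigns the literal in any unit clause, then simplifies.
Assignments in order: x2 = F.
No further unit clauses remain.
Total variables assigned = 1.

1


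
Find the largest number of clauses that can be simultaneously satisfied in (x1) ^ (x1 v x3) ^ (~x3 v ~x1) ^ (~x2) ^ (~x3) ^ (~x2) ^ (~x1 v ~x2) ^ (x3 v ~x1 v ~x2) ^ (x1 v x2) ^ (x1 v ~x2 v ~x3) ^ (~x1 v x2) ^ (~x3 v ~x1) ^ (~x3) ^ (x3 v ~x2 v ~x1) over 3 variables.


Enumerate all 8 truth assignments.
For each, count how many of the 14 clauses are satisfied.
The formula is not fully satisfiable, so the maximum is below 14.
Maximum simultaneously satisfiable clauses = 13.

13


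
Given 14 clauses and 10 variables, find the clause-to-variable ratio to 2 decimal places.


Clause-to-variable ratio = clauses / variables.
14 / 10 = 1.4.

1.4


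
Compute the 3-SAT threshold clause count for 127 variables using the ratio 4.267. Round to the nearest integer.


The 3-SAT phase transition occurs at approximately 4.267 clauses per variable.
m = 4.267 * 127 = 541.909.
Rounded to nearest integer: 542.

542


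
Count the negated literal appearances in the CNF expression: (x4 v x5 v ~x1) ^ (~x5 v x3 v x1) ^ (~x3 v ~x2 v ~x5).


Scan each clause for negated literals.
Clause 1: 1 negative; Clause 2: 1 negative; Clause 3: 3 negative.
Total negative literal occurrences = 5.

5


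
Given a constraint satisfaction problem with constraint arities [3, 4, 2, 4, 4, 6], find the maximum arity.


The arities are: 3, 4, 2, 4, 4, 6.
Scan for the maximum value.
Maximum arity = 6.

6


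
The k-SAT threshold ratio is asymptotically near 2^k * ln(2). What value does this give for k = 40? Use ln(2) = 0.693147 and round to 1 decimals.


Using the asymptotic formula: threshold ~ 2^k * ln(2).
2^40 = 1099511627776.
1099511627776 * 0.693147 = 762123186258.1.

762123186258.1


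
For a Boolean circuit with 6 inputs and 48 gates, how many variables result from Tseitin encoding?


The Tseitin transformation introduces one auxiliary variable per gate.
Total variables = inputs + gates = 6 + 48 = 54.

54


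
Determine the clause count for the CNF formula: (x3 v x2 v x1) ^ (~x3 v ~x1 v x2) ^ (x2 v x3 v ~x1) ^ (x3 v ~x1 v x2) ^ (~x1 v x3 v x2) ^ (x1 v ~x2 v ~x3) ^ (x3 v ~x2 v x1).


Each group enclosed in parentheses joined by ^ is one clause.
Counting the conjuncts: 7 clauses.

7


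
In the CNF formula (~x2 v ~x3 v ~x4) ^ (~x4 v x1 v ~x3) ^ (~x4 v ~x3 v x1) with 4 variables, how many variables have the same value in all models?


Find all satisfying assignments: 13 model(s).
Check which variables have the same value in every model.
No variable is fixed across all models.
Backbone size = 0.

0


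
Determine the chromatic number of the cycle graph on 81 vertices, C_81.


An odd cycle cannot be 2-colored: alternating two colors around the cycle returns to the start with a conflict.
Since 81 is odd, three colors are required (and three suffice).
Chromatic number = 3.

3


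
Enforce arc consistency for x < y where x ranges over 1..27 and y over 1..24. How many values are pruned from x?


For the constraint x < y, x needs a supporting value in y's domain.
x can be at most 23 (one less than y's maximum).
Valid x values from domain: 23 out of 27.
Pruned = 27 - 23 = 4.

4


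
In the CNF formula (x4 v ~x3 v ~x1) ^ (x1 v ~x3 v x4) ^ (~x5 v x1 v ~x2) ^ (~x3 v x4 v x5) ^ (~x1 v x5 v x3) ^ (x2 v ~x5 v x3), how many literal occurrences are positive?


Scan each clause for unnegated literals.
Clause 1: 1 positive; Clause 2: 2 positive; Clause 3: 1 positive; Clause 4: 2 positive; Clause 5: 2 positive; Clause 6: 2 positive.
Total positive literal occurrences = 10.

10


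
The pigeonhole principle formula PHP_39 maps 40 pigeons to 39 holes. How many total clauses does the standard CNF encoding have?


The PHP encoding has two parts:
1) At-least-one-hole clauses: 40 (one per pigeon, each with 39 literals).
2) At-most-one-pigeon-per-hole clauses: 39 holes * C(40,2) = 39 * 780 = 30420.
Total clauses = 40 + 30420 = 30460.

30460


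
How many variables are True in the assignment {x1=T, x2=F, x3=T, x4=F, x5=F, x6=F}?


The weight is the number of variables assigned True.
True variables: x1, x3.
Weight = 2.

2


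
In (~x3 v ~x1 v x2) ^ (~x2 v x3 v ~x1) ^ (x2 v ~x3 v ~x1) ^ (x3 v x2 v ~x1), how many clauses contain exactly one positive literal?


A definite clause has exactly one positive literal.
Clause 1: 1 positive -> definite
Clause 2: 1 positive -> definite
Clause 3: 1 positive -> definite
Clause 4: 2 positive -> not definite
Definite clause count = 3.

3


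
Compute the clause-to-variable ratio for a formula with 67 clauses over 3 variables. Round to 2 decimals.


Clause-to-variable ratio = clauses / variables.
67 / 3 = 22.33.

22.33


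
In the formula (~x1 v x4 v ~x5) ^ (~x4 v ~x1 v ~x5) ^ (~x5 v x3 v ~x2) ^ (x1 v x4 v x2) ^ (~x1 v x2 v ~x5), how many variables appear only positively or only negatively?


A pure literal appears in only one polarity across all clauses.
Pure literals: x3 (positive only), x5 (negative only).
Count = 2.

2


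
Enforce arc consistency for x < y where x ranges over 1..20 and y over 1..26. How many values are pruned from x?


For the constraint x < y, x needs a supporting value in y's domain.
x can be at most 25 (one less than y's maximum).
Valid x values from domain: 20 out of 20.
Pruned = 20 - 20 = 0.

0


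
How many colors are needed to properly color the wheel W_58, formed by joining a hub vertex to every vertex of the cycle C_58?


W_58 consists of the cycle C_58 together with a hub vertex adjacent to every cycle vertex.
The cycle C_58 needs 2 colors (even cycle -> 2).
The hub is adjacent to every cycle vertex, so it must receive a new color distinct from all of them.
Chromatic number = 2 + 1 = 3.

3


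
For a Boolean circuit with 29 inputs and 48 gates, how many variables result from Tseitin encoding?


The Tseitin transformation introduces one auxiliary variable per gate.
Total variables = inputs + gates = 29 + 48 = 77.

77


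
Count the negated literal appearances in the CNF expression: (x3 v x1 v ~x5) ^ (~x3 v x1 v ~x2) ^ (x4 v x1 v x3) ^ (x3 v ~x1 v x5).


Scan each clause for negated literals.
Clause 1: 1 negative; Clause 2: 2 negative; Clause 3: 0 negative; Clause 4: 1 negative.
Total negative literal occurrences = 4.

4


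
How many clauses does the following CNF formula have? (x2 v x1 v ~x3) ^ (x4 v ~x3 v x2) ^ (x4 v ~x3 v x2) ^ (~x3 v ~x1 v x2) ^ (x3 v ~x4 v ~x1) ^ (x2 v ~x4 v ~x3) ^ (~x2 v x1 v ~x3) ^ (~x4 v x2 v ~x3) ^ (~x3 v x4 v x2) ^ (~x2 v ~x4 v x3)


Each group enclosed in parentheses joined by ^ is one clause.
Counting the conjuncts: 10 clauses.

10


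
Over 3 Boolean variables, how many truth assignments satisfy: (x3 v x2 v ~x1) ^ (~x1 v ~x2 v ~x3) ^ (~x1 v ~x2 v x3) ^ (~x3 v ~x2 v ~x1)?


Enumerate all 8 truth assignments over 3 variables.
Test each against every clause.
Satisfying assignments found: 5.

5


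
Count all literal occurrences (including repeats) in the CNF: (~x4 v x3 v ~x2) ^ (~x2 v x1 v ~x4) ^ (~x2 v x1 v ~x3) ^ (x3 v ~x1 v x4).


Clause lengths: 3, 3, 3, 3.
Sum = 3 + 3 + 3 + 3 = 12.

12


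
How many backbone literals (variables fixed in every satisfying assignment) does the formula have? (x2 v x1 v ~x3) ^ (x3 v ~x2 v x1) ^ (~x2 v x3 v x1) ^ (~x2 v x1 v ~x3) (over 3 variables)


Find all satisfying assignments: 5 model(s).
Check which variables have the same value in every model.
No variable is fixed across all models.
Backbone size = 0.

0


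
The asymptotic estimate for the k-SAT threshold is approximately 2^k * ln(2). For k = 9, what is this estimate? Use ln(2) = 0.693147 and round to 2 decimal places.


Using the asymptotic formula: threshold ~ 2^k * ln(2).
2^9 = 512.
512 * 0.693147 = 354.89.

354.89


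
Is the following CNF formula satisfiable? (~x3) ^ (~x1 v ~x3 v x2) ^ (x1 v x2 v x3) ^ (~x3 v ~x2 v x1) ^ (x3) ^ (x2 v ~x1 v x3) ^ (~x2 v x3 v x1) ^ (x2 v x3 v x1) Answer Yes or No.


Check all 8 possible truth assignments.
Number of satisfying assignments found: 0.
The formula is unsatisfiable.

No


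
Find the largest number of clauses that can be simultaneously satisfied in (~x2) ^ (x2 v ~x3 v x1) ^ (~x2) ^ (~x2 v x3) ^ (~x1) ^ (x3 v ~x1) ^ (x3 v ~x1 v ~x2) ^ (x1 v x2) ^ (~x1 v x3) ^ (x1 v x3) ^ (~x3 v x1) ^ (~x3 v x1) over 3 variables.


Enumerate all 8 truth assignments.
For each, count how many of the 12 clauses are satisfied.
The formula is not fully satisfiable, so the maximum is below 12.
Maximum simultaneously satisfiable clauses = 11.

11


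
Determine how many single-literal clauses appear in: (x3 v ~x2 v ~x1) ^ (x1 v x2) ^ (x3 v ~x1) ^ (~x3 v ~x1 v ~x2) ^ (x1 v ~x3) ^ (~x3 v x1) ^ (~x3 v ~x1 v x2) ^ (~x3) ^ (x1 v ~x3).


A unit clause contains exactly one literal.
Unit clauses found: (~x3).
Count = 1.

1


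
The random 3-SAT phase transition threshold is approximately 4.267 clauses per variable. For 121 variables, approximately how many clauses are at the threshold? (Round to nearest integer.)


The 3-SAT phase transition occurs at approximately 4.267 clauses per variable.
m = 4.267 * 121 = 516.307.
Rounded to nearest integer: 516.

516


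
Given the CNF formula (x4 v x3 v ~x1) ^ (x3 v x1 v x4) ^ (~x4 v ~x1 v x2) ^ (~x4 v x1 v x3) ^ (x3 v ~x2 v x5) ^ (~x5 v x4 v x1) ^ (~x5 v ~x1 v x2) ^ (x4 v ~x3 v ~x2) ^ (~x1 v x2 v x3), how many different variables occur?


Identify each distinct variable in the formula.
Variables found: x1, x2, x3, x4, x5.
Total distinct variables = 5.

5


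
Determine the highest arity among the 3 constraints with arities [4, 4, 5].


The arities are: 4, 4, 5.
Scan for the maximum value.
Maximum arity = 5.

5


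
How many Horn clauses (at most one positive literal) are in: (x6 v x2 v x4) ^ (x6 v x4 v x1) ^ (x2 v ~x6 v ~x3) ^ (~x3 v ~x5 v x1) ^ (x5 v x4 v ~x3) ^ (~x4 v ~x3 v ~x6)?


A Horn clause has at most one positive literal.
Clause 1: 3 positive lit(s) -> not Horn
Clause 2: 3 positive lit(s) -> not Horn
Clause 3: 1 positive lit(s) -> Horn
Clause 4: 1 positive lit(s) -> Horn
Clause 5: 2 positive lit(s) -> not Horn
Clause 6: 0 positive lit(s) -> Horn
Total Horn clauses = 3.

3


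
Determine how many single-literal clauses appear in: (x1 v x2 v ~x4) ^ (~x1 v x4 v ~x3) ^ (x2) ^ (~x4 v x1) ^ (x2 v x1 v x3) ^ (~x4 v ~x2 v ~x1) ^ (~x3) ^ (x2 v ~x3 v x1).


A unit clause contains exactly one literal.
Unit clauses found: (x2), (~x3).
Count = 2.

2


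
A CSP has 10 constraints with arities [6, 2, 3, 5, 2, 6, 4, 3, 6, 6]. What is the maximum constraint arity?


The arities are: 6, 2, 3, 5, 2, 6, 4, 3, 6, 6.
Scan for the maximum value.
Maximum arity = 6.

6


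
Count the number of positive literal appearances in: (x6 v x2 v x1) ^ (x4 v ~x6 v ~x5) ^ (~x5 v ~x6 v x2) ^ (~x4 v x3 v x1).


Scan each clause for unnegated literals.
Clause 1: 3 positive; Clause 2: 1 positive; Clause 3: 1 positive; Clause 4: 2 positive.
Total positive literal occurrences = 7.

7


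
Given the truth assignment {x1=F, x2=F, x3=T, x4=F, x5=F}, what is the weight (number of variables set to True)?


The weight is the number of variables assigned True.
True variables: x3.
Weight = 1.

1


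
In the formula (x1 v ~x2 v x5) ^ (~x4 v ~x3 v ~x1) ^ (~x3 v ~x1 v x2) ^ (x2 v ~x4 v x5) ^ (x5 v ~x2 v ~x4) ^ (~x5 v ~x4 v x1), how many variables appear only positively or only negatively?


A pure literal appears in only one polarity across all clauses.
Pure literals: x3 (negative only), x4 (negative only).
Count = 2.

2


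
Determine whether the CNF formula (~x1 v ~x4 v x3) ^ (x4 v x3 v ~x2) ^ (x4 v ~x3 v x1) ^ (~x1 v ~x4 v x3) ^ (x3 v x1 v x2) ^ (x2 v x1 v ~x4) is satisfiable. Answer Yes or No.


Check all 16 possible truth assignments.
Number of satisfying assignments found: 7.
The formula is satisfiable.

Yes


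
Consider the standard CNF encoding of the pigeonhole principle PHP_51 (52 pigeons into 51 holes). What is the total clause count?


The PHP encoding has two parts:
1) At-least-one-hole clauses: 52 (one per pigeon, each with 51 literals).
2) At-most-one-pigeon-per-hole clauses: 51 holes * C(52,2) = 51 * 1326 = 67626.
Total clauses = 52 + 67626 = 67678.

67678


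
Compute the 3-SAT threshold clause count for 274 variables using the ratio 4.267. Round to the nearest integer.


The 3-SAT phase transition occurs at approximately 4.267 clauses per variable.
m = 4.267 * 274 = 1169.158.
Rounded to nearest integer: 1169.

1169


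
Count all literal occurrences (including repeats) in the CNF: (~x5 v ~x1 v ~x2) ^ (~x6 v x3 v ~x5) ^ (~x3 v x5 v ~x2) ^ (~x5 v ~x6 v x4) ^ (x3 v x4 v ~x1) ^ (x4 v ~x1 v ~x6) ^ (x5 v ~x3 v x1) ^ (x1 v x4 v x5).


Clause lengths: 3, 3, 3, 3, 3, 3, 3, 3.
Sum = 3 + 3 + 3 + 3 + 3 + 3 + 3 + 3 = 24.

24


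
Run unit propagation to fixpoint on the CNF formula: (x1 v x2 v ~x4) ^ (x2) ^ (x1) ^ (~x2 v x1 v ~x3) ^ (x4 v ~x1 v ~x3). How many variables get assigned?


Unit propagation repeatedly assigns the literal in any unit clause, then simplifies.
Assignments in order: x2 = T, x1 = T.
No further unit clauses remain.
Total variables assigned = 2.

2


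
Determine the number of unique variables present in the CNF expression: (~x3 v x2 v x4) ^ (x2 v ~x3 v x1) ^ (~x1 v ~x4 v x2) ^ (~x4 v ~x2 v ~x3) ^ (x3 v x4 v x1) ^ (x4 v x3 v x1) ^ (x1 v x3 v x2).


Identify each distinct variable in the formula.
Variables found: x1, x2, x3, x4.
Total distinct variables = 4.

4


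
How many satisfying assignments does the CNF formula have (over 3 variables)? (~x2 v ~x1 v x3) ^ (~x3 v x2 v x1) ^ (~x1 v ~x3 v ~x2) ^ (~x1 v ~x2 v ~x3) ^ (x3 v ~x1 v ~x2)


Enumerate all 8 truth assignments over 3 variables.
Test each against every clause.
Satisfying assignments found: 5.

5


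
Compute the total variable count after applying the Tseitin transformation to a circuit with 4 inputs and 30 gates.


The Tseitin transformation introduces one auxiliary variable per gate.
Total variables = inputs + gates = 4 + 30 = 34.

34


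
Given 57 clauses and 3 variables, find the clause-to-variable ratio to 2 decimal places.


Clause-to-variable ratio = clauses / variables.
57 / 3 = 19.0.

19.0


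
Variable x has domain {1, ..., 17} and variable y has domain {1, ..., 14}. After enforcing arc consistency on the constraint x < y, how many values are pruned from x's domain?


For the constraint x < y, x needs a supporting value in y's domain.
x can be at most 13 (one less than y's maximum).
Valid x values from domain: 13 out of 17.
Pruned = 17 - 13 = 4.

4


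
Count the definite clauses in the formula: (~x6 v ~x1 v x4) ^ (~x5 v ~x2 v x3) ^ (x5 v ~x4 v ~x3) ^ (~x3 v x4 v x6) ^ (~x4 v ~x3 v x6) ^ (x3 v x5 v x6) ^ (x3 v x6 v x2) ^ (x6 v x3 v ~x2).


A definite clause has exactly one positive literal.
Clause 1: 1 positive -> definite
Clause 2: 1 positive -> definite
Clause 3: 1 positive -> definite
Clause 4: 2 positive -> not definite
Clause 5: 1 positive -> definite
Clause 6: 3 positive -> not definite
Clause 7: 3 positive -> not definite
Clause 8: 2 positive -> not definite
Definite clause count = 4.

4


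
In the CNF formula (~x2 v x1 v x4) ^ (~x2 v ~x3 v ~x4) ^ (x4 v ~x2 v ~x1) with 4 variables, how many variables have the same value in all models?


Find all satisfying assignments: 10 model(s).
Check which variables have the same value in every model.
No variable is fixed across all models.
Backbone size = 0.

0


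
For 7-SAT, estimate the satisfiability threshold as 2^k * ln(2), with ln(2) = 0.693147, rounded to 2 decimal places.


Using the asymptotic formula: threshold ~ 2^k * ln(2).
2^7 = 128.
128 * 0.693147 = 88.72.

88.72


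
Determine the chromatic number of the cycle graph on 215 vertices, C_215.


An odd cycle cannot be 2-colored: alternating two colors around the cycle returns to the start with a conflict.
Since 215 is odd, three colors are required (and three suffice).
Chromatic number = 3.

3


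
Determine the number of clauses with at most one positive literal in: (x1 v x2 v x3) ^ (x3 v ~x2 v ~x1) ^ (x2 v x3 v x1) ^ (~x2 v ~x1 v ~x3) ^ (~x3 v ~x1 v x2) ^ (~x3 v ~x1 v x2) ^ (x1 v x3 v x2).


A Horn clause has at most one positive literal.
Clause 1: 3 positive lit(s) -> not Horn
Clause 2: 1 positive lit(s) -> Horn
Clause 3: 3 positive lit(s) -> not Horn
Clause 4: 0 positive lit(s) -> Horn
Clause 5: 1 positive lit(s) -> Horn
Clause 6: 1 positive lit(s) -> Horn
Clause 7: 3 positive lit(s) -> not Horn
Total Horn clauses = 4.

4


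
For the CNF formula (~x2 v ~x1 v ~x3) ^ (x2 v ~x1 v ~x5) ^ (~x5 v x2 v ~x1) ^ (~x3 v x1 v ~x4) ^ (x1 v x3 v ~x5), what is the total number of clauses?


Each group enclosed in parentheses joined by ^ is one clause.
Counting the conjuncts: 5 clauses.

5


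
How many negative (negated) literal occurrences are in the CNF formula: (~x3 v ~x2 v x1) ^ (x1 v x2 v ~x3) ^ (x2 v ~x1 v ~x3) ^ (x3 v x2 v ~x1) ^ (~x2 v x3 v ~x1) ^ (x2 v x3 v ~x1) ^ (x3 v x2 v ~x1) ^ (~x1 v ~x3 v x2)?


Scan each clause for negated literals.
Clause 1: 2 negative; Clause 2: 1 negative; Clause 3: 2 negative; Clause 4: 1 negative; Clause 5: 2 negative; Clause 6: 1 negative; Clause 7: 1 negative; Clause 8: 2 negative.
Total negative literal occurrences = 12.

12


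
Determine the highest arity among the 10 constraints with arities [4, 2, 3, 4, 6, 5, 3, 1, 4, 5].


The arities are: 4, 2, 3, 4, 6, 5, 3, 1, 4, 5.
Scan for the maximum value.
Maximum arity = 6.

6


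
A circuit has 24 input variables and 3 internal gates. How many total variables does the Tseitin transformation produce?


The Tseitin transformation introduces one auxiliary variable per gate.
Total variables = inputs + gates = 24 + 3 = 27.

27


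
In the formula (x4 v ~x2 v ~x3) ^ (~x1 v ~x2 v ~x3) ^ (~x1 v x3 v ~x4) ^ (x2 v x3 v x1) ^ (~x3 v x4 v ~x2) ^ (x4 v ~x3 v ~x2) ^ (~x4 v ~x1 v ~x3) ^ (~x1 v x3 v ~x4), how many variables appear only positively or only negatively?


A pure literal appears in only one polarity across all clauses.
No pure literals found.
Count = 0.

0


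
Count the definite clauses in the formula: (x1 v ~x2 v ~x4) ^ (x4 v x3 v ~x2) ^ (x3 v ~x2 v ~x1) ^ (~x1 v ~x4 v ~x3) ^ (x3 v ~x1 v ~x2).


A definite clause has exactly one positive literal.
Clause 1: 1 positive -> definite
Clause 2: 2 positive -> not definite
Clause 3: 1 positive -> definite
Clause 4: 0 positive -> not definite
Clause 5: 1 positive -> definite
Definite clause count = 3.

3


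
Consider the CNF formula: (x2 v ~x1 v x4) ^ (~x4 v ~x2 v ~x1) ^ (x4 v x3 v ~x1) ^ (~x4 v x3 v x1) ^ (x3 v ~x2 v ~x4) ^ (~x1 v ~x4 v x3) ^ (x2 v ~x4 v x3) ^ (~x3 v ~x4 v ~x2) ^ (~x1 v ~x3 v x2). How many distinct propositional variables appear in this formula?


Identify each distinct variable in the formula.
Variables found: x1, x2, x3, x4.
Total distinct variables = 4.

4


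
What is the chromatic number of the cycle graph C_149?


An odd cycle cannot be 2-colored: alternating two colors around the cycle returns to the start with a conflict.
Since 149 is odd, three colors are required (and three suffice).
Chromatic number = 3.

3


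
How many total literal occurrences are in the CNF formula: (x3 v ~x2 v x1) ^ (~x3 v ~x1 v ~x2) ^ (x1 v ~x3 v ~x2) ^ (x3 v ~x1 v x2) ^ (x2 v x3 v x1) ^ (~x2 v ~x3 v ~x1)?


Clause lengths: 3, 3, 3, 3, 3, 3.
Sum = 3 + 3 + 3 + 3 + 3 + 3 = 18.

18


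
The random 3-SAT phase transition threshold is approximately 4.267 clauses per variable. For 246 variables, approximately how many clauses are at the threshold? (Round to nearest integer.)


The 3-SAT phase transition occurs at approximately 4.267 clauses per variable.
m = 4.267 * 246 = 1049.682.
Rounded to nearest integer: 1050.

1050


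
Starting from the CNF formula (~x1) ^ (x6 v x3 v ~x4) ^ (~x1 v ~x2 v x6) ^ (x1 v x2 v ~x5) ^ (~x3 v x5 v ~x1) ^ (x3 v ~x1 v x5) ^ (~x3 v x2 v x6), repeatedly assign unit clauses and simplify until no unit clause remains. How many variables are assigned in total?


Unit propagation repeatedly assigns the literal in any unit clause, then simplifies.
Assignments in order: x1 = F.
No further unit clauses remain.
Total variables assigned = 1.

1


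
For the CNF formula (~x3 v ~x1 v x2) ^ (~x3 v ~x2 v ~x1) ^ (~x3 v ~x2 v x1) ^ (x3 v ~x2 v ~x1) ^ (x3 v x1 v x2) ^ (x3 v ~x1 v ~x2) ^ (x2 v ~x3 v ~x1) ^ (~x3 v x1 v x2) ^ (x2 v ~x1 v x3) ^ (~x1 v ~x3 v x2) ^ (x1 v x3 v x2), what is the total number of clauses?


Each group enclosed in parentheses joined by ^ is one clause.
Counting the conjuncts: 11 clauses.

11


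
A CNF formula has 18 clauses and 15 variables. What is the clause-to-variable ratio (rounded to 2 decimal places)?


Clause-to-variable ratio = clauses / variables.
18 / 15 = 1.2.

1.2


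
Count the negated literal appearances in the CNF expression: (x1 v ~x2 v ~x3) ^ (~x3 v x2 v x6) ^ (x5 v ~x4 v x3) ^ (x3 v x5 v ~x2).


Scan each clause for negated literals.
Clause 1: 2 negative; Clause 2: 1 negative; Clause 3: 1 negative; Clause 4: 1 negative.
Total negative literal occurrences = 5.

5


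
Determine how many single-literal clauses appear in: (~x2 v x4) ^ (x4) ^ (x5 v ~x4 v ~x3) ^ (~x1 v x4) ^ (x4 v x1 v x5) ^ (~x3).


A unit clause contains exactly one literal.
Unit clauses found: (x4), (~x3).
Count = 2.

2


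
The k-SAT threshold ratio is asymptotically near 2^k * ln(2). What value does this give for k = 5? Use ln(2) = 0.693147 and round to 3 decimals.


Using the asymptotic formula: threshold ~ 2^k * ln(2).
2^5 = 32.
32 * 0.693147 = 22.181.

22.181


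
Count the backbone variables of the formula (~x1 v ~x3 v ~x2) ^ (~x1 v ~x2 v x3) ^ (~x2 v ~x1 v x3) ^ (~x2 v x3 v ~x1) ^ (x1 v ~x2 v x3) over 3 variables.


Find all satisfying assignments: 5 model(s).
Check which variables have the same value in every model.
No variable is fixed across all models.
Backbone size = 0.

0


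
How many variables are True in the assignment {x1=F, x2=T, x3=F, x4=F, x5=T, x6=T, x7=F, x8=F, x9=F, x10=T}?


The weight is the number of variables assigned True.
True variables: x2, x5, x6, x10.
Weight = 4.

4


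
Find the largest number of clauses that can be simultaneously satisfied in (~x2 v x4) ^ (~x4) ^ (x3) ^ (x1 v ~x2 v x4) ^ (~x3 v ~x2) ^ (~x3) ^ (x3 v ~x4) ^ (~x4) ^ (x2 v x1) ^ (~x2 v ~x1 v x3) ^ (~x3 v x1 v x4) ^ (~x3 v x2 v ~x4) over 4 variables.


Enumerate all 16 truth assignments.
For each, count how many of the 12 clauses are satisfied.
The formula is not fully satisfiable, so the maximum is below 12.
Maximum simultaneously satisfiable clauses = 11.

11


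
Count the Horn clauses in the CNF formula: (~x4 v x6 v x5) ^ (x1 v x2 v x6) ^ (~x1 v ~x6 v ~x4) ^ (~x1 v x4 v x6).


A Horn clause has at most one positive literal.
Clause 1: 2 positive lit(s) -> not Horn
Clause 2: 3 positive lit(s) -> not Horn
Clause 3: 0 positive lit(s) -> Horn
Clause 4: 2 positive lit(s) -> not Horn
Total Horn clauses = 1.

1


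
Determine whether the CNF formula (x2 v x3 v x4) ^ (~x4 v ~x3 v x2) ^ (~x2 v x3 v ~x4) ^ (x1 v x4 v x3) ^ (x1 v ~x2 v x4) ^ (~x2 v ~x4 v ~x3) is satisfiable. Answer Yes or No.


Check all 16 possible truth assignments.
Number of satisfying assignments found: 6.
The formula is satisfiable.

Yes


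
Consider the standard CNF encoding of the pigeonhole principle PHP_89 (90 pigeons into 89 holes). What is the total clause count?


The PHP encoding has two parts:
1) At-least-one-hole clauses: 90 (one per pigeon, each with 89 literals).
2) At-most-one-pigeon-per-hole clauses: 89 holes * C(90,2) = 89 * 4005 = 356445.
Total clauses = 90 + 356445 = 356535.

356535


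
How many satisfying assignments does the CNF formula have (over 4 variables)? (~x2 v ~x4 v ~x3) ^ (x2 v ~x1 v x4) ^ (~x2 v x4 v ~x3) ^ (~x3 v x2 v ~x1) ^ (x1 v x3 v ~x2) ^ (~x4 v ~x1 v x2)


Enumerate all 16 truth assignments over 4 variables.
Test each against every clause.
Satisfying assignments found: 6.

6


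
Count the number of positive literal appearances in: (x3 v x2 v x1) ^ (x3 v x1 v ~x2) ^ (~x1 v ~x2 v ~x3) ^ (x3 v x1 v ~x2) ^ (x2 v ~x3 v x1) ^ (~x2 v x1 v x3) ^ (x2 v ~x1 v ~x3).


Scan each clause for unnegated literals.
Clause 1: 3 positive; Clause 2: 2 positive; Clause 3: 0 positive; Clause 4: 2 positive; Clause 5: 2 positive; Clause 6: 2 positive; Clause 7: 1 positive.
Total positive literal occurrences = 12.

12


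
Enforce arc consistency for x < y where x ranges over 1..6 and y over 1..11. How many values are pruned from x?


For the constraint x < y, x needs a supporting value in y's domain.
x can be at most 10 (one less than y's maximum).
Valid x values from domain: 6 out of 6.
Pruned = 6 - 6 = 0.

0


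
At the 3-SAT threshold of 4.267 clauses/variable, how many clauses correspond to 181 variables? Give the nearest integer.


The 3-SAT phase transition occurs at approximately 4.267 clauses per variable.
m = 4.267 * 181 = 772.327.
Rounded to nearest integer: 772.

772


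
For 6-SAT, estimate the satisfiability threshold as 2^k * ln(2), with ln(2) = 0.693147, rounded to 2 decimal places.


Using the asymptotic formula: threshold ~ 2^k * ln(2).
2^6 = 64.
64 * 0.693147 = 44.36.

44.36


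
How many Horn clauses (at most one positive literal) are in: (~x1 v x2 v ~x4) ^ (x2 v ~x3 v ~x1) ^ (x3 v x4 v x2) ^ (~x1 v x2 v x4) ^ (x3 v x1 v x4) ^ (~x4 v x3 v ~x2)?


A Horn clause has at most one positive literal.
Clause 1: 1 positive lit(s) -> Horn
Clause 2: 1 positive lit(s) -> Horn
Clause 3: 3 positive lit(s) -> not Horn
Clause 4: 2 positive lit(s) -> not Horn
Clause 5: 3 positive lit(s) -> not Horn
Clause 6: 1 positive lit(s) -> Horn
Total Horn clauses = 3.

3


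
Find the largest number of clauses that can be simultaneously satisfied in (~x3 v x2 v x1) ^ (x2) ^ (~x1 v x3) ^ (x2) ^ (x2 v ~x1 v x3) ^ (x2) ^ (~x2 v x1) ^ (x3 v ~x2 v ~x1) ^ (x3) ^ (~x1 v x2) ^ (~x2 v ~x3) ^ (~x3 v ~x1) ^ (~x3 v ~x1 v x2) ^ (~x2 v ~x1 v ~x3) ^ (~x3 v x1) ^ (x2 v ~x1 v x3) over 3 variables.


Enumerate all 8 truth assignments.
For each, count how many of the 16 clauses are satisfied.
The formula is not fully satisfiable, so the maximum is below 16.
Maximum simultaneously satisfiable clauses = 14.

14


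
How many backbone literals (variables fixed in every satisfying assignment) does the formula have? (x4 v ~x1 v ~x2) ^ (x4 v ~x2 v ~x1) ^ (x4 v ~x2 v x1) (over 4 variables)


Find all satisfying assignments: 12 model(s).
Check which variables have the same value in every model.
No variable is fixed across all models.
Backbone size = 0.

0


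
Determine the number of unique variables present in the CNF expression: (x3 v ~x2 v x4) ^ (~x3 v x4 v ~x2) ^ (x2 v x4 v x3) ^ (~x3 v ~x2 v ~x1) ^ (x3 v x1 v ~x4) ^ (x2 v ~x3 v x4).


Identify each distinct variable in the formula.
Variables found: x1, x2, x3, x4.
Total distinct variables = 4.

4


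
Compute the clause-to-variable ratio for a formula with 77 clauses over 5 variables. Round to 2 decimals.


Clause-to-variable ratio = clauses / variables.
77 / 5 = 15.4.

15.4


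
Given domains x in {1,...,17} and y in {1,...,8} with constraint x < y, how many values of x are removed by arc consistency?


For the constraint x < y, x needs a supporting value in y's domain.
x can be at most 7 (one less than y's maximum).
Valid x values from domain: 7 out of 17.
Pruned = 17 - 7 = 10.

10


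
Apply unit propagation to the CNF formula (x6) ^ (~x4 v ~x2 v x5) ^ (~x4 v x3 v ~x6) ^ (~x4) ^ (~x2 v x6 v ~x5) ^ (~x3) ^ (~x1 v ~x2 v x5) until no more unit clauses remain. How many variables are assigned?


Unit propagation repeatedly assigns the literal in any unit clause, then simplifies.
Assignments in order: x6 = T, x4 = F, x3 = F.
No further unit clauses remain.
Total variables assigned = 3.

3


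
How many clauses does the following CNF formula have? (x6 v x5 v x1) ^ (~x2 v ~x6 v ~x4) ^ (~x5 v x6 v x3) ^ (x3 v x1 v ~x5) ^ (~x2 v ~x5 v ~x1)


Each group enclosed in parentheses joined by ^ is one clause.
Counting the conjuncts: 5 clauses.

5


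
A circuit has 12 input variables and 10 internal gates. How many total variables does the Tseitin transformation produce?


The Tseitin transformation introduces one auxiliary variable per gate.
Total variables = inputs + gates = 12 + 10 = 22.

22


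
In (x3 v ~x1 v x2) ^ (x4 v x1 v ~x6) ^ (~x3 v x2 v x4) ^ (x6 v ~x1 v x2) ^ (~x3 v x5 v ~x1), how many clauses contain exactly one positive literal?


A definite clause has exactly one positive literal.
Clause 1: 2 positive -> not definite
Clause 2: 2 positive -> not definite
Clause 3: 2 positive -> not definite
Clause 4: 2 positive -> not definite
Clause 5: 1 positive -> definite
Definite clause count = 1.

1


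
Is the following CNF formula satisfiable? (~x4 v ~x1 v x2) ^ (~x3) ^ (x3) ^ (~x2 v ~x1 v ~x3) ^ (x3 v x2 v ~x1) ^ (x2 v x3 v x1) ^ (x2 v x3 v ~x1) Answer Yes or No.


Check all 16 possible truth assignments.
Number of satisfying assignments found: 0.
The formula is unsatisfiable.

No


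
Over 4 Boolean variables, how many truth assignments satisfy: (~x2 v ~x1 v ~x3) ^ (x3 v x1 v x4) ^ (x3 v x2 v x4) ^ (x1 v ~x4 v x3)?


Enumerate all 16 truth assignments over 4 variables.
Test each against every clause.
Satisfying assignments found: 9.

9


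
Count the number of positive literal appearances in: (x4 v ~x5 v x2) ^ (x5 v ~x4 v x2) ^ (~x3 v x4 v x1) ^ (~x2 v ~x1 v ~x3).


Scan each clause for unnegated literals.
Clause 1: 2 positive; Clause 2: 2 positive; Clause 3: 2 positive; Clause 4: 0 positive.
Total positive literal occurrences = 6.

6


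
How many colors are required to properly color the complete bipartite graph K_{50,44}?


K_{50,44} is bipartite by definition: the two parts are independent sets, with every edge crossing between them.
Color all vertices in one part with color 1 and all vertices in the other part with color 2.
Since the graph has at least one edge, one color does not suffice.
Chromatic number = 2.

2


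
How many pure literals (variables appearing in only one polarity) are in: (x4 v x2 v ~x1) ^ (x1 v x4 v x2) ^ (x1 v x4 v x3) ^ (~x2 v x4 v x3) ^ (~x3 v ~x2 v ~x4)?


A pure literal appears in only one polarity across all clauses.
No pure literals found.
Count = 0.

0


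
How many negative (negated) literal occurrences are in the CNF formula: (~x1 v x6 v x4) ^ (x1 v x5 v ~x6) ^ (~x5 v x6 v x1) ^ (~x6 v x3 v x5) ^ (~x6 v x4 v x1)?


Scan each clause for negated literals.
Clause 1: 1 negative; Clause 2: 1 negative; Clause 3: 1 negative; Clause 4: 1 negative; Clause 5: 1 negative.
Total negative literal occurrences = 5.

5


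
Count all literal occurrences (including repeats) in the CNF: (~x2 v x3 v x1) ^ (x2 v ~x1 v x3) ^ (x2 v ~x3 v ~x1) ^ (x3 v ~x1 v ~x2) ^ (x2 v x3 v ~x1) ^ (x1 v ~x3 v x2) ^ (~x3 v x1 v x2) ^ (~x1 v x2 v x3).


Clause lengths: 3, 3, 3, 3, 3, 3, 3, 3.
Sum = 3 + 3 + 3 + 3 + 3 + 3 + 3 + 3 = 24.

24


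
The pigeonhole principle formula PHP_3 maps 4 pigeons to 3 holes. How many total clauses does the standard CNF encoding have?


The PHP encoding has two parts:
1) At-least-one-hole clauses: 4 (one per pigeon, each with 3 literals).
2) At-most-one-pigeon-per-hole clauses: 3 holes * C(4,2) = 3 * 6 = 18.
Total clauses = 4 + 18 = 22.

22


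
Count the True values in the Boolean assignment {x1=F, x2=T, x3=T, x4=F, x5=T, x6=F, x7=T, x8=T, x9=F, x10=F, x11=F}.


The weight is the number of variables assigned True.
True variables: x2, x3, x5, x7, x8.
Weight = 5.

5


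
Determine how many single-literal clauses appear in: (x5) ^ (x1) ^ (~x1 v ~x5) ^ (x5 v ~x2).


A unit clause contains exactly one literal.
Unit clauses found: (x5), (x1).
Count = 2.

2


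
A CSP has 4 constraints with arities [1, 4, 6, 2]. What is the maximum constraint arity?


The arities are: 1, 4, 6, 2.
Scan for the maximum value.
Maximum arity = 6.

6


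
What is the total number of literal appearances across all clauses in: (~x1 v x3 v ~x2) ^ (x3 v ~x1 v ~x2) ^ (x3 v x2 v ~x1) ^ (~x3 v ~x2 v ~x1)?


Clause lengths: 3, 3, 3, 3.
Sum = 3 + 3 + 3 + 3 = 12.

12


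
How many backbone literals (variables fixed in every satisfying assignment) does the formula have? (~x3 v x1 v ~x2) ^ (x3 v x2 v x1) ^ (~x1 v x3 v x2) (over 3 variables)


Find all satisfying assignments: 5 model(s).
Check which variables have the same value in every model.
No variable is fixed across all models.
Backbone size = 0.

0


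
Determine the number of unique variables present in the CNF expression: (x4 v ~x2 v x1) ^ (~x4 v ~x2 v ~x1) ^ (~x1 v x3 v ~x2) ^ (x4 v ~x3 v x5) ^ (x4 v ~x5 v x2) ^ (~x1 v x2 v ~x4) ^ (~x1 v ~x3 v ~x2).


Identify each distinct variable in the formula.
Variables found: x1, x2, x3, x4, x5.
Total distinct variables = 5.

5


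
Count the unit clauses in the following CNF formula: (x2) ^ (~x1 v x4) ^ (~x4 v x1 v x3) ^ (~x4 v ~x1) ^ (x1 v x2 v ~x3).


A unit clause contains exactly one literal.
Unit clauses found: (x2).
Count = 1.

1


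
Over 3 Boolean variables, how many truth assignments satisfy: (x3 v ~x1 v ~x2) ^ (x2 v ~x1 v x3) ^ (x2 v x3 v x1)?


Enumerate all 8 truth assignments over 3 variables.
Test each against every clause.
Satisfying assignments found: 5.

5


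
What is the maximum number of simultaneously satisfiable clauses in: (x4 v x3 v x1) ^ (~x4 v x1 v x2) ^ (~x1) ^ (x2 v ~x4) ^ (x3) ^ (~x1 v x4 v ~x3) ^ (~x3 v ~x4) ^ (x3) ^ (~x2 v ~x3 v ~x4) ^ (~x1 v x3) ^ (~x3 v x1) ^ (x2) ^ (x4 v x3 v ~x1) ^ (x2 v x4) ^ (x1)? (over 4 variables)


Enumerate all 16 truth assignments.
For each, count how many of the 15 clauses are satisfied.
The formula is not fully satisfiable, so the maximum is below 15.
Maximum simultaneously satisfiable clauses = 13.

13


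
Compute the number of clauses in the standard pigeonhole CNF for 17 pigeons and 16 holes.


The PHP encoding has two parts:
1) At-least-one-hole clauses: 17 (one per pigeon, each with 16 literals).
2) At-most-one-pigeon-per-hole clauses: 16 holes * C(17,2) = 16 * 136 = 2176.
Total clauses = 17 + 2176 = 2193.

2193


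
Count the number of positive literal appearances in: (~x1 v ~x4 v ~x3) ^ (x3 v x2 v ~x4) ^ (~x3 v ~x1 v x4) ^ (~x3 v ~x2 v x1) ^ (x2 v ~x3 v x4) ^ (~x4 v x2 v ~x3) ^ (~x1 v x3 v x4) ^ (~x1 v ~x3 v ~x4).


Scan each clause for unnegated literals.
Clause 1: 0 positive; Clause 2: 2 positive; Clause 3: 1 positive; Clause 4: 1 positive; Clause 5: 2 positive; Clause 6: 1 positive; Clause 7: 2 positive; Clause 8: 0 positive.
Total positive literal occurrences = 9.

9


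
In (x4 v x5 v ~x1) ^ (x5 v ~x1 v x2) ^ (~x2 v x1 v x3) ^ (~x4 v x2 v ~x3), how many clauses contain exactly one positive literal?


A definite clause has exactly one positive literal.
Clause 1: 2 positive -> not definite
Clause 2: 2 positive -> not definite
Clause 3: 2 positive -> not definite
Clause 4: 1 positive -> definite
Definite clause count = 1.

1


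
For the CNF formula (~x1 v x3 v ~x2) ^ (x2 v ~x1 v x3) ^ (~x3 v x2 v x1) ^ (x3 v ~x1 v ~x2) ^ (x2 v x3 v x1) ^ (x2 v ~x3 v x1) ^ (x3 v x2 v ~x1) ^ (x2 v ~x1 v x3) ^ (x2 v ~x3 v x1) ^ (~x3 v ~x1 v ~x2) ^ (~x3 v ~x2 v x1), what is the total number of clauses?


Each group enclosed in parentheses joined by ^ is one clause.
Counting the conjuncts: 11 clauses.

11


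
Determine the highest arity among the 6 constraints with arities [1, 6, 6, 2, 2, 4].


The arities are: 1, 6, 6, 2, 2, 4.
Scan for the maximum value.
Maximum arity = 6.

6


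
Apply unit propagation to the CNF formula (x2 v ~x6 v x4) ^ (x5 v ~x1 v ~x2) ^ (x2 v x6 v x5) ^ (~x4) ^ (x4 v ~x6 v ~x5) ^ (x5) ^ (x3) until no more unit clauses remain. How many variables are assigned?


Unit propagation repeatedly assigns the literal in any unit clause, then simplifies.
Assignments in order: x4 = F, x5 = T, x6 = F, x3 = T.
No further unit clauses remain.
Total variables assigned = 4.

4


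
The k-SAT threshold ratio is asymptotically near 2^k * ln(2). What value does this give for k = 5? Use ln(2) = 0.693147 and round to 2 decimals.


Using the asymptotic formula: threshold ~ 2^k * ln(2).
2^5 = 32.
32 * 0.693147 = 22.18.

22.18


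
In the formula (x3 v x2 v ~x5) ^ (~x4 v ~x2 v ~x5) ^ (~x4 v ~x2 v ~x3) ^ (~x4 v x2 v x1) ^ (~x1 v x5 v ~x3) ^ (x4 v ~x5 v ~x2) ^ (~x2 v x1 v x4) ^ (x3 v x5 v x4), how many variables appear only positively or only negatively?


A pure literal appears in only one polarity across all clauses.
No pure literals found.
Count = 0.

0


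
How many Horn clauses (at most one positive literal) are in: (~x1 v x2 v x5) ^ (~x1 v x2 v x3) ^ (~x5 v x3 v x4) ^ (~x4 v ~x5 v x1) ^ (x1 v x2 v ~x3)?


A Horn clause has at most one positive literal.
Clause 1: 2 positive lit(s) -> not Horn
Clause 2: 2 positive lit(s) -> not Horn
Clause 3: 2 positive lit(s) -> not Horn
Clause 4: 1 positive lit(s) -> Horn
Clause 5: 2 positive lit(s) -> not Horn
Total Horn clauses = 1.

1


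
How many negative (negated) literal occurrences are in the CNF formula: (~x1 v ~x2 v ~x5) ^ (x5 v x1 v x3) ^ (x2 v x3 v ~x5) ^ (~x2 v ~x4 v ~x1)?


Scan each clause for negated literals.
Clause 1: 3 negative; Clause 2: 0 negative; Clause 3: 1 negative; Clause 4: 3 negative.
Total negative literal occurrences = 7.

7


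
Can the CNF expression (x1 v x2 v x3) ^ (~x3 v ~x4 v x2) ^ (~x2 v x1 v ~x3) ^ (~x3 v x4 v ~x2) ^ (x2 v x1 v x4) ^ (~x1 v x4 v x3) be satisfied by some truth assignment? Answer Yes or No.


Check all 16 possible truth assignments.
Number of satisfying assignments found: 6.
The formula is satisfiable.

Yes


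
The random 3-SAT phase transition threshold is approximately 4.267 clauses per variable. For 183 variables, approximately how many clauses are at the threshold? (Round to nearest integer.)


The 3-SAT phase transition occurs at approximately 4.267 clauses per variable.
m = 4.267 * 183 = 780.861.
Rounded to nearest integer: 781.

781


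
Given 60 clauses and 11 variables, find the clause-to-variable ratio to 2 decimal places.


Clause-to-variable ratio = clauses / variables.
60 / 11 = 5.45.

5.45


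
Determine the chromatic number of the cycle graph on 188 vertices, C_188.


A cycle on an even number of vertices is bipartite: alternate two colors around the cycle.
Since 188 is even, two colors suffice, and at least two are needed because the graph has edges.
Chromatic number = 2.

2


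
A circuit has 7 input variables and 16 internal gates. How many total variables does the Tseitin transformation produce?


The Tseitin transformation introduces one auxiliary variable per gate.
Total variables = inputs + gates = 7 + 16 = 23.

23


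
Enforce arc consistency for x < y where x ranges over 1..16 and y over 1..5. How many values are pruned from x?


For the constraint x < y, x needs a supporting value in y's domain.
x can be at most 4 (one less than y's maximum).
Valid x values from domain: 4 out of 16.
Pruned = 16 - 4 = 12.

12
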